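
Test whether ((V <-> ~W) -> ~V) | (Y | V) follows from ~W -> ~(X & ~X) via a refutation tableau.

Initial set: {T (~W -> ~(X & ~X)); F (((V <-> ~W) -> ~V) | (Y | V))}.
F (((V <-> ~W) -> ~V) | (Y | V)): α-rule — add F ((V <-> ~W) -> ~V), F (Y | V).
F ((V <-> ~W) -> ~V): α-rule — add T (V <-> ~W), F ~V.
F (Y | V): α-rule — add F Y, F V.
× closes — contains both V and ~V.
All 1 branch closes.
Every branch closed, so the premises entail the conclusion.

Yes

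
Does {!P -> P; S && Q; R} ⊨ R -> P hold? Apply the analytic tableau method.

Initial set: {(!P -> P); (S && Q); R; !(R -> P)}.
(S && Q): α-rule — add S, Q.
!(R -> P): α-rule — add R, !P.
(!P -> P): β-rule — branch into !!P  //  P.
  branch 1 (add !!P):
    × closes — contains both P and !P.
  branch 2 (add P):
    × closes — contains both P and !P.
All 2 branches close.
Every branch closed, so the premises entail the conclusion.

Yes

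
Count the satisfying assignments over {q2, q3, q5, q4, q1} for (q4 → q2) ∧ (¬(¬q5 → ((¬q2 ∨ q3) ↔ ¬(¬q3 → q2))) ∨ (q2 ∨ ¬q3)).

Initial set: {((q4 → q2) ∧ (¬(¬q5 → ((¬q2 ∨ q3) ↔ ¬(¬q3 → q2))) ∨ (q2 ∨ ¬q3)))}.
((q4 → q2) ∧ (¬(¬q5 → ((¬q2 ∨ q3) ↔ ¬(¬q3 → q2))) ∨ (q2 ∨ ¬q3))): α-rule — add (q4 → q2), (¬(¬q5 → ((¬q2 ∨ q3) ↔ ¬(¬q3 → q2))) ∨ (q2 ∨ ¬q3)).
(q4 → q2): β-rule — branch into ¬q4  //  q2.
  branch 1 (add ¬q4):
    (¬(¬q5 → ((¬q2 ∨ q3) ↔ ¬(¬q3 → q2))) ∨ (q2 ∨ ¬q3)): β-rule — branch into ¬(¬q5 → ((¬q2 ∨ q3) ↔ ¬(¬q3 → q2)))  //  (q2 ∨ ¬q3).
      branch 1.1 (add ¬(¬q5 → ((¬q2 ∨ q3) ↔ ¬(¬q3 → q2)))):
        ¬(¬q5 → ((¬q2 ∨ q3) ↔ ¬(¬q3 → q2))): α-rule — add ¬q5, ¬((¬q2 ∨ q3) ↔ ¬(¬q3 → q2)).
        ¬((¬q2 ∨ q3) ↔ ¬(¬q3 → q2)): β-rule — branch into (¬q2 ∨ q3), ¬¬(¬q3 → q2)  //  ¬(¬q2 ∨ q3), ¬(¬q3 → q2).
          branch 1.1.1 (add (¬q2 ∨ q3), ¬¬(¬q3 → q2)):
            (¬q2 ∨ q3): β-rule — branch into ¬q2  //  q3.
              branch 1.1.1.1 (add ¬q2):
                ¬¬(¬q3 → q2): β-rule — branch into ¬¬q3  //  q2.
                  branch 1.1.1.1.1 (add ¬¬q3):
                    ○ open, literals {q2=F, q3=T, q4=F, q5=F}.
                  branch 1.1.1.1.2 (add q2):
                    × closes — contains both q2 and ¬q2.
              branch 1.1.1.2 (add q3):
                ¬¬(¬q3 → q2): β-rule — branch into ¬¬q3  //  q2.
                  branch 1.1.1.2.1 (add ¬¬q3):
                    ○ open, literals {q3=T, q4=F, q5=F}.
                  branch 1.1.1.2.2 (add q2):
                    ○ open, literals {q2=T, q3=T, q4=F, q5=F}.
          branch 1.1.2 (add ¬(¬q2 ∨ q3), ¬(¬q3 → q2)):
            ¬(¬q2 ∨ q3): α-rule — add ¬¬q2, ¬q3.
            ¬(¬q3 → q2): α-rule — add ¬q3, ¬q2.
            × closes — contains both q2 and ¬q2.
      branch 1.2 (add (q2 ∨ ¬q3)):
        (q2 ∨ ¬q3): β-rule — branch into q2  //  ¬q3.
          branch 1.2.1 (add q2):
            ○ open, literals {q2=T, q4=F}.
          branch 1.2.2 (add ¬q3):
            ○ open, literals {q3=F, q4=F}.
  branch 2 (add q2):
    (¬(¬q5 → ((¬q2 ∨ q3) ↔ ¬(¬q3 → q2))) ∨ (q2 ∨ ¬q3)): β-rule — branch into ¬(¬q5 → ((¬q2 ∨ q3) ↔ ¬(¬q3 → q2)))  //  (q2 ∨ ¬q3).
      branch 2.1 (add ¬(¬q5 → ((¬q2 ∨ q3) ↔ ¬(¬q3 → q2)))):
        ¬(¬q5 → ((¬q2 ∨ q3) ↔ ¬(¬q3 → q2))): α-rule — add ¬q5, ¬((¬q2 ∨ q3) ↔ ¬(¬q3 → q2)).
        ¬((¬q2 ∨ q3) ↔ ¬(¬q3 → q2)): β-rule — branch into (¬q2 ∨ q3), ¬¬(¬q3 → q2)  //  ¬(¬q2 ∨ q3), ¬(¬q3 → q2).
          branch 2.1.1 (add (¬q2 ∨ q3), ¬¬(¬q3 → q2)):
            (¬q2 ∨ q3): β-rule — branch into ¬q2  //  q3.
              branch 2.1.1.1 (add ¬q2):
                × closes — contains both q2 and ¬q2.
              branch 2.1.1.2 (add q3):
                ¬¬(¬q3 → q2): β-rule — branch into ¬¬q3  //  q2.
                  branch 2.1.1.2.1 (add ¬¬q3):
                    ○ open, literals {q2=T, q3=T, q5=F}.
                  branch 2.1.1.2.2 (add q2):
                    ○ open, literals {q2=T, q3=T, q5=F}.
          branch 2.1.2 (add ¬(¬q2 ∨ q3), ¬(¬q3 → q2)):
            ¬(¬q2 ∨ q3): α-rule — add ¬¬q2, ¬q3.
            ¬(¬q3 → q2): α-rule — add ¬q3, ¬q2.
            × closes — contains both q2 and ¬q2.
      branch 2.2 (add (q2 ∨ ¬q3)):
        (q2 ∨ ¬q3): β-rule — branch into q2  //  ¬q3.
          branch 2.2.1 (add q2):
            ○ open, literals {q2=T}.
          branch 2.2.2 (add ¬q3):
            ○ open, literals {q2=T, q3=F}.
4 branches closed, 9 open.
Each open branch fixes some atoms; the unmentioned ones are free. Counting distinct full assignments: branch {q2=F, q3=T, q4=F, q5=F} (q1) contributes 2 new; branch {q3=T, q4=F, q5=F} (q2, q1) contributes 2 new; branch {q2=T, q3=T, q4=F, q5=F} (q1) contributes 0 new; branch {q2=T, q4=F} (q3, q5, q1) contributes 6 new; branch {q3=F, q4=F} (q2, q5, q1) contributes 4 new; branch {q2=T, q3=T, q5=F} (q4, q1) contributes 2 new; branch {q2=T, q3=T, q5=F} (q4, q1) contributes 0 new; branch {q2=T} (q3, q5, q4, q1) contributes 6 new; branch {q2=T, q3=F} (q5, q4, q1) contributes 0 new. Total: 22.

22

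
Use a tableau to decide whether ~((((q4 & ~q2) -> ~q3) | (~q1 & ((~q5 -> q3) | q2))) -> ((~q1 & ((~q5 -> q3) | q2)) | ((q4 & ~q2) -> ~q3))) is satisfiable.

Initial set: {~((((q4 & ~q2) -> ~q3) | (~q1 & ((~q5 -> q3) | q2))) -> ((~q1 & ((~q5 -> q3) | q2)) | ((q4 & ~q2) -> ~q3)))}.
~((((q4 & ~q2) -> ~q3) | (~q1 & ((~q5 -> q3) | q2))) -> ((~q1 & ((~q5 -> q3) | q2)) | ((q4 & ~q2) -> ~q3))): α-rule — add (((q4 & ~q2) -> ~q3) | (~q1 & ((~q5 -> q3) | q2))), ~((~q1 & ((~q5 -> q3) | q2)) | ((q4 & ~q2) -> ~q3)).
~((~q1 & ((~q5 -> q3) | q2)) | ((q4 & ~q2) -> ~q3)): α-rule — add ~(~q1 & ((~q5 -> q3) | q2)), ~((q4 & ~q2) -> ~q3).
~((q4 & ~q2) -> ~q3): α-rule — add (q4 & ~q2), ~~q3.
(q4 & ~q2): α-rule — add q4, ~q2.
(((q4 & ~q2) -> ~q3) | (~q1 & ((~q5 -> q3) | q2))): β-rule — branch into ((q4 & ~q2) -> ~q3)  //  (~q1 & ((~q5 -> q3) | q2)).
  branch 1 (add ((q4 & ~q2) -> ~q3)):
    ~(~q1 & ((~q5 -> q3) | q2)): β-rule — branch into ~~q1  //  ~((~q5 -> q3) | q2).
      branch 1.1 (add ~~q1):
        ((q4 & ~q2) -> ~q3): β-rule — branch into ~(q4 & ~q2)  //  ~q3.
          branch 1.1.1 (add ~(q4 & ~q2)):
            ~(q4 & ~q2): β-rule — branch into ~q4  //  ~~q2.
              branch 1.1.1.1 (add ~q4):
                × closes — contains both q4 and ~q4.
              branch 1.1.1.2 (add ~~q2):
                × closes — contains both q2 and ~q2.
          branch 1.1.2 (add ~q3):
            × closes — contains both q3 and ~q3.
      branch 1.2 (add ~((~q5 -> q3) | q2)):
        ~((~q5 -> q3) | q2): α-rule — add ~(~q5 -> q3), ~q2.
        ~(~q5 -> q3): α-rule — add ~q5, ~q3.
        × closes — contains both q3 and ~q3.
  branch 2 (add (~q1 & ((~q5 -> q3) | q2))):
    (~q1 & ((~q5 -> q3) | q2)): α-rule — add ~q1, ((~q5 -> q3) | q2).
    ~(~q1 & ((~q5 -> q3) | q2)): β-rule — branch into ~~q1  //  ~((~q5 -> q3) | q2).
      branch 2.1 (add ~~q1):
        × closes — contains both q1 and ~q1.
      branch 2.2 (add ~((~q5 -> q3) | q2)):
        ~((~q5 -> q3) | q2): α-rule — add ~(~q5 -> q3), ~q2.
        ~(~q5 -> q3): α-rule — add ~q5, ~q3.
        × closes — contains both q3 and ~q3.
All 6 branches close.
Every branch closed; the formula is unsatisfiable.

Unsatisfiable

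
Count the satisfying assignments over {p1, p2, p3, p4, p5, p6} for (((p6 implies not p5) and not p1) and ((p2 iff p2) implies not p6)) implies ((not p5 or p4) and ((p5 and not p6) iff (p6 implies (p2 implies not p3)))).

52

Initial set: {((((p6 implies not p5) and not p1) and ((p2 iff p2) implies not p6)) implies ((not p5 or p4) and ((p5 and not p6) iff (p6 implies (p2 implies not p3)))))}.
((((p6 implies not p5) and not p1) and ((p2 iff p2) implies not p6)) implies ((not p5 or p4) and ((p5 and not p6) iff (p6 implies (p2 implies not p3))))): β-rule — branch into not (((p6 implies not p5) and not p1) and ((p2 iff p2) implies not p6))  //  ((not p5 or p4) and ((p5 and not p6) iff (p6 implies (p2 implies not p3)))).
  branch 1 (add not (((p6 implies not p5) and not p1) and ((p2 iff p2) implies not p6))):
    not (((p6 implies not p5) and not p1) and ((p2 iff p2) implies not p6)): β-rule — branch into not ((p6 implies not p5) and not p1)  //  not ((p2 iff p2) implies not p6).
      branch 1.1 (add not ((p6 implies not p5) and not p1)):
        not ((p6 implies not p5) and not p1): β-rule — branch into not (p6 implies not p5)  //  not not p1.
          branch 1.1.1 (add not (p6 implies not p5)):
            not (p6 implies not p5): α-rule — add p6, not not p5.
            ○ open, literals {p5=true, p6=true}.
          branch 1.1.2 (add not not p1):
            ○ open, literals {p1=true}.
      branch 1.2 (add not ((p2 iff p2) implies not p6)):
        not ((p2 iff p2) implies not p6): α-rule — add (p2 iff p2), not not p6.
        (p2 iff p2): β-rule — branch into p2, p2  //  not p2, not p2.
          branch 1.2.1 (add p2, p2):
            ○ open, literals {p2=true, p6=true}.
          branch 1.2.2 (add not p2, not p2):
            ○ open, literals {p2=false, p6=true}.
  branch 2 (add ((not p5 or p4) and ((p5 and not p6) iff (p6 implies (p2 implies not p3))))):
    ((not p5 or p4) and ((p5 and not p6) iff (p6 implies (p2 implies not p3)))): α-rule — add (not p5 or p4), ((p5 and not p6) iff (p6 implies (p2 implies not p3))).
    (not p5 or p4): β-rule — branch into not p5  //  p4.
      branch 2.1 (add not p5):
        ((p5 and not p6) iff (p6 implies (p2 implies not p3))): β-rule — branch into (p5 and not p6), (p6 implies (p2 implies not p3))  //  not (p5 and not p6), not (p6 implies (p2 implies not p3)).
          branch 2.1.1 (add (p5 and not p6), (p6 implies (p2 implies not p3))):
            (p5 and not p6): α-rule — add p5, not p6.
            × closes — contains both p5 and not p5.
          branch 2.1.2 (add not (p5 and not p6), not (p6 implies (p2 implies not p3))):
            not (p6 implies (p2 implies not p3)): α-rule — add p6, not (p2 implies not p3).
            not (p2 implies not p3): α-rule — add p2, not not p3.
            not (p5 and not p6): β-rule — branch into not p5  //  not not p6.
              branch 2.1.2.1 (add not p5):
                ○ open, literals {p2=true, p3=true, p5=false, p6=true}.
              branch 2.1.2.2 (add not not p6):
                ○ open, literals {p2=true, p3=true, p5=false, p6=true}.
      branch 2.2 (add p4):
        ((p5 and not p6) iff (p6 implies (p2 implies not p3))): β-rule — branch into (p5 and not p6), (p6 implies (p2 implies not p3))  //  not (p5 and not p6), not (p6 implies (p2 implies not p3)).
          branch 2.2.1 (add (p5 and not p6), (p6 implies (p2 implies not p3))):
            (p5 and not p6): α-rule — add p5, not p6.
            (p6 implies (p2 implies not p3)): β-rule — branch into not p6  //  (p2 implies not p3).
              branch 2.2.1.1 (add not p6):
                ○ open, literals {p4=true, p5=true, p6=false}.
              branch 2.2.1.2 (add (p2 implies not p3)):
                (p2 implies not p3): β-rule — branch into not p2  //  not p3.
                  branch 2.2.1.2.1 (add not p2):
                    ○ open, literals {p2=false, p4=true, p5=true, p6=false}.
                  branch 2.2.1.2.2 (add not p3):
                    ○ open, literals {p3=false, p4=true, p5=true, p6=false}.
          branch 2.2.2 (add not (p5 and not p6), not (p6 implies (p2 implies not p3))):
            not (p6 implies (p2 implies not p3)): α-rule — add p6, not (p2 implies not p3).
            not (p2 implies not p3): α-rule — add p2, not not p3.
            not (p5 and not p6): β-rule — branch into not p5  //  not not p6.
              branch 2.2.2.1 (add not p5):
                ○ open, literals {p2=true, p3=true, p4=true, p5=false, p6=true}.
              branch 2.2.2.2 (add not not p6):
                ○ open, literals {p2=true, p3=true, p4=true, p6=true}.
1 branch closed, 11 open.
Each open branch fixes some atoms; the unmentioned ones are free. Counting distinct full assignments: branch {p5=true, p6=true} (p1, p2, p3, p4) contributes 16 new; branch {p1=true} (p2, p3, p4, p5, p6) contributes 24 new; branch {p2=true, p6=true} (p1, p3, p4, p5) contributes 4 new; branch {p2=false, p6=true} (p1, p3, p4, p5) contributes 4 new; branch {p2=true, p3=true, p5=false, p6=true} (p1, p4) contributes 0 new; branch {p2=true, p3=true, p5=false, p6=true} (p1, p4) contributes 0 new; branch {p4=true, p5=true, p6=false} (p1, p2, p3) contributes 4 new; branch {p2=false, p4=true, p5=true, p6=false} (p1, p3) contributes 0 new; branch {p3=false, p4=true, p5=true, p6=false} (p1, p2) contributes 0 new; branch {p2=true, p3=true, p4=true, p5=false, p6=true} (p1) contributes 0 new; branch {p2=true, p3=true, p4=true, p6=true} (p1, p5) contributes 0 new. Total: 52.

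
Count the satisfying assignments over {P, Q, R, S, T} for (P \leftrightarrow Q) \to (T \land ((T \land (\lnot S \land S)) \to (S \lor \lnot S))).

Initial set: {((P \leftrightarrow Q) \to (T \land ((T \land (\lnot S \land S)) \to (S \lor \lnot S))))}.
((P \leftrightarrow Q) \to (T \land ((T \land (\lnot S \land S)) \to (S \lor \lnot S)))): β-rule — branch into \lnot (P \leftrightarrow Q)  //  (T \land ((T \land (\lnot S \land S)) \to (S \lor \lnot S))).
  branch 1 (add \lnot (P \leftrightarrow Q)):
    \lnot (P \leftrightarrow Q): β-rule — branch into P, \lnot Q  //  \lnot P, Q.
      branch 1.1 (add P, \lnot Q):
        ○ open, literals {P=1, Q=0}.
      branch 1.2 (add \lnot P, Q):
        ○ open, literals {P=0, Q=1}.
  branch 2 (add (T \land ((T \land (\lnot S \land S)) \to (S \lor \lnot S)))):
    (T \land ((T \land (\lnot S \land S)) \to (S \lor \lnot S))): α-rule — add T, ((T \land (\lnot S \land S)) \to (S \lor \lnot S)).
    ((T \land (\lnot S \land S)) \to (S \lor \lnot S)): β-rule — branch into \lnot (T \land (\lnot S \land S))  //  (S \lor \lnot S).
      branch 2.1 (add \lnot (T \land (\lnot S \land S))):
        \lnot (T \land (\lnot S \land S)): β-rule — branch into \lnot T  //  \lnot (\lnot S \land S).
          branch 2.1.1 (add \lnot T):
            × closes — contains both T and \lnot T.
          branch 2.1.2 (add \lnot (\lnot S \land S)):
            \lnot (\lnot S \land S): β-rule — branch into \lnot \lnot S  //  \lnot S.
              branch 2.1.2.1 (add \lnot \lnot S):
                ○ open, literals {S=1, T=1}.
              branch 2.1.2.2 (add \lnot S):
                ○ open, literals {S=0, T=1}.
      branch 2.2 (add (S \lor \lnot S)):
        (S \lor \lnot S): β-rule — branch into S  //  \lnot S.
          branch 2.2.1 (add S):
            ○ open, literals {S=1, T=1}.
          branch 2.2.2 (add \lnot S):
            ○ open, literals {S=0, T=1}.
1 branch closed, 6 open.
Each open branch fixes some atoms; the unmentioned ones are free. Counting distinct full assignments: branch {P=1, Q=0} (R, S, T) contributes 8 new; branch {P=0, Q=1} (R, S, T) contributes 8 new; branch {S=1, T=1} (P, Q, R) contributes 4 new; branch {S=0, T=1} (P, Q, R) contributes 4 new; branch {S=1, T=1} (P, Q, R) contributes 0 new; branch {S=0, T=1} (P, Q, R) contributes 0 new. Total: 24.

24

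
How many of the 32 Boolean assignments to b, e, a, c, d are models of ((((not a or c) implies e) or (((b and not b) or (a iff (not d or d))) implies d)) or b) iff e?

17

Initial set: {(((((not a or c) implies e) or (((b and not b) or (a iff (not d or d))) implies d)) or b) iff e)}.
(((((not a or c) implies e) or (((b and not b) or (a iff (not d or d))) implies d)) or b) iff e): β-rule — branch into ((((not a or c) implies e) or (((b and not b) or (a iff (not d or d))) implies d)) or b), e  //  not ((((not a or c) implies e) or (((b and not b) or (a iff (not d or d))) implies d)) or b), not e.
  branch 1 (add ((((not a or c) implies e) or (((b and not b) or (a iff (not d or d))) implies d)) or b), e):
    ((((not a or c) implies e) or (((b and not b) or (a iff (not d or d))) implies d)) or b): β-rule — branch into (((not a or c) implies e) or (((b and not b) or (a iff (not d or d))) implies d))  //  b.
      branch 1.1 (add (((not a or c) implies e) or (((b and not b) or (a iff (not d or d))) implies d))):
        (((not a or c) implies e) or (((b and not b) or (a iff (not d or d))) implies d)): β-rule — branch into ((not a or c) implies e)  //  (((b and not b) or (a iff (not d or d))) implies d).
          branch 1.1.1 (add ((not a or c) implies e)):
            ((not a or c) implies e): β-rule — branch into not (not a or c)  //  e.
              branch 1.1.1.1 (add not (not a or c)):
                not (not a or c): α-rule — add not not a, not c.
                ○ open, literals {a=T, c=F, e=T}.
              branch 1.1.1.2 (add e):
                ○ open, literals {e=T}.
          branch 1.1.2 (add (((b and not b) or (a iff (not d or d))) implies d)):
            (((b and not b) or (a iff (not d or d))) implies d): β-rule — branch into not ((b and not b) or (a iff (not d or d)))  //  d.
              branch 1.1.2.1 (add not ((b and not b) or (a iff (not d or d)))):
                not ((b and not b) or (a iff (not d or d))): α-rule — add not (b and not b), not (a iff (not d or d)).
                not (b and not b): β-rule — branch into not b  //  not not b.
                  branch 1.1.2.1.1 (add not b):
                    not (a iff (not d or d)): β-rule — branch into a, not (not d or d)  //  not a, (not d or d).
                      branch 1.1.2.1.1.1 (add a, not (not d or d)):
                        not (not d or d): α-rule — add not not d, not d.
                        × closes — contains both d and not d.
                      branch 1.1.2.1.1.2 (add not a, (not d or d)):
                        (not d or d): β-rule — branch into not d  //  d.
                          branch 1.1.2.1.1.2.1 (add not d):
                            ○ open, literals {a=F, b=F, d=F, e=T}.
                          branch 1.1.2.1.1.2.2 (add d):
                            ○ open, literals {a=F, b=F, d=T, e=T}.
                  branch 1.1.2.1.2 (add not not b):
                    not (a iff (not d or d)): β-rule — branch into a, not (not d or d)  //  not a, (not d or d).
                      branch 1.1.2.1.2.1 (add a, not (not d or d)):
                        not (not d or d): α-rule — add not not d, not d.
                        × closes — contains both d and not d.
                      branch 1.1.2.1.2.2 (add not a, (not d or d)):
                        (not d or d): β-rule — branch into not d  //  d.
                          branch 1.1.2.1.2.2.1 (add not d):
                            ○ open, literals {a=F, b=T, d=F, e=T}.
                          branch 1.1.2.1.2.2.2 (add d):
                            ○ open, literals {a=F, b=T, d=T, e=T}.
              branch 1.1.2.2 (add d):
                ○ open, literals {d=T, e=T}.
      branch 1.2 (add b):
        ○ open, literals {b=T, e=T}.
  branch 2 (add not ((((not a or c) implies e) or (((b and not b) or (a iff (not d or d))) implies d)) or b), not e):
    not ((((not a or c) implies e) or (((b and not b) or (a iff (not d or d))) implies d)) or b): α-rule — add not (((not a or c) implies e) or (((b and not b) or (a iff (not d or d))) implies d)), not b.
    not (((not a or c) implies e) or (((b and not b) or (a iff (not d or d))) implies d)): α-rule — add not ((not a or c) implies e), not (((b and not b) or (a iff (not d or d))) implies d).
    not ((not a or c) implies e): α-rule — add (not a or c), not e.
    not (((b and not b) or (a iff (not d or d))) implies d): α-rule — add ((b and not b) or (a iff (not d or d))), not d.
    (not a or c): β-rule — branch into not a  //  c.
      branch 2.1 (add not a):
        ((b and not b) or (a iff (not d or d))): β-rule — branch into (b and not b)  //  (a iff (not d or d)).
          branch 2.1.1 (add (b and not b)):
            (b and not b): α-rule — add b, not b.
            × closes — contains both b and not b.
          branch 2.1.2 (add (a iff (not d or d))):
            (a iff (not d or d)): β-rule — branch into a, (not d or d)  //  not a, not (not d or d).
              branch 2.1.2.1 (add a, (not d or d)):
                × closes — contains both a and not a.
              branch 2.1.2.2 (add not a, not (not d or d)):
                not (not d or d): α-rule — add not not d, not d.
                × closes — contains both d and not d.
      branch 2.2 (add c):
        ((b and not b) or (a iff (not d or d))): β-rule — branch into (b and not b)  //  (a iff (not d or d)).
          branch 2.2.1 (add (b and not b)):
            (b and not b): α-rule — add b, not b.
            × closes — contains both b and not b.
          branch 2.2.2 (add (a iff (not d or d))):
            (a iff (not d or d)): β-rule — branch into a, (not d or d)  //  not a, not (not d or d).
              branch 2.2.2.1 (add a, (not d or d)):
                (not d or d): β-rule — branch into not d  //  d.
                  branch 2.2.2.1.1 (add not d):
                    ○ open, literals {a=T, b=F, c=T, d=F, e=F}.
                  branch 2.2.2.1.2 (add d):
                    × closes — contains both d and not d.
              branch 2.2.2.2 (add not a, not (not d or d)):
                not (not d or d): α-rule — add not not d, not d.
                × closes — contains both d and not d.
8 branches closed, 9 open.
Each open branch fixes some atoms; the unmentioned ones are free. Counting distinct full assignments: branch {a=T, c=F, e=T} (b, d) contributes 4 new; branch {e=T} (b, a, c, d) contributes 12 new; branch {a=F, b=F, d=F, e=T} (c) contributes 0 new; branch {a=F, b=F, d=T, e=T} (c) contributes 0 new; branch {a=F, b=T, d=F, e=T} (c) contributes 0 new; branch {a=F, b=T, d=T, e=T} (c) contributes 0 new; branch {d=T, e=T} (b, a, c) contributes 0 new; branch {b=T, e=T} (a, c, d) contributes 0 new; branch {a=T, b=F, c=T, d=F, e=F} (none free) contributes 1 new. Total: 17.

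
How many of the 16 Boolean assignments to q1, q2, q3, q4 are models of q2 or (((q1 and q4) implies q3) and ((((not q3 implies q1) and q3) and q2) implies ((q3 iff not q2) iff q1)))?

Initial set: {(q2 or (((q1 and q4) implies q3) and ((((not q3 implies q1) and q3) and q2) implies ((q3 iff not q2) iff q1))))}.
(q2 or (((q1 and q4) implies q3) and ((((not q3 implies q1) and q3) and q2) implies ((q3 iff not q2) iff q1)))): β-rule — branch into q2  //  (((q1 and q4) implies q3) and ((((not q3 implies q1) and q3) and q2) implies ((q3 iff not q2) iff q1))).
  branch 1 (add q2):
    ○ open, literals {q2=true}.
  branch 2 (add (((q1 and q4) implies q3) and ((((not q3 implies q1) and q3) and q2) implies ((q3 iff not q2) iff q1)))):
    (((q1 and q4) implies q3) and ((((not q3 implies q1) and q3) and q2) implies ((q3 iff not q2) iff q1))): α-rule — add ((q1 and q4) implies q3), ((((not q3 implies q1) and q3) and q2) implies ((q3 iff not q2) iff q1)).
    ((q1 and q4) implies q3): β-rule — branch into not (q1 and q4)  //  q3.
      branch 2.1 (add not (q1 and q4)):
        ((((not q3 implies q1) and q3) and q2) implies ((q3 iff not q2) iff q1)): β-rule — branch into not (((not q3 implies q1) and q3) and q2)  //  ((q3 iff not q2) iff q1).
          branch 2.1.1 (add not (((not q3 implies q1) and q3) and q2)):
            not (q1 and q4): β-rule — branch into not q1  //  not q4.
              branch 2.1.1.1 (add not q1):
                not (((not q3 implies q1) and q3) and q2): β-rule — branch into not ((not q3 implies q1) and q3)  //  not q2.
                  branch 2.1.1.1.1 (add not ((not q3 implies q1) and q3)):
                    not ((not q3 implies q1) and q3): β-rule — branch into not (not q3 implies q1)  //  not q3.
                      branch 2.1.1.1.1.1 (add not (not q3 implies q1)):
                        not (not q3 implies q1): α-rule — add not q3, not q1.
                        ○ open, literals {q1=false, q3=false}.
                      branch 2.1.1.1.1.2 (add not q3):
                        ○ open, literals {q1=false, q3=false}.
                  branch 2.1.1.1.2 (add not q2):
                    ○ open, literals {q1=false, q2=false}.
              branch 2.1.1.2 (add not q4):
                not (((not q3 implies q1) and q3) and q2): β-rule — branch into not ((not q3 implies q1) and q3)  //  not q2.
                  branch 2.1.1.2.1 (add not ((not q3 implies q1) and q3)):
                    not ((not q3 implies q1) and q3): β-rule — branch into not (not q3 implies q1)  //  not q3.
                      branch 2.1.1.2.1.1 (add not (not q3 implies q1)):
                        not (not q3 implies q1): α-rule — add not q3, not q1.
                        ○ open, literals {q1=false, q3=false, q4=false}.
                      branch 2.1.1.2.1.2 (add not q3):
                        ○ open, literals {q3=false, q4=false}.
                  branch 2.1.1.2.2 (add not q2):
                    ○ open, literals {q2=false, q4=false}.
          branch 2.1.2 (add ((q3 iff not q2) iff q1)):
            not (q1 and q4): β-rule — branch into not q1  //  not q4.
              branch 2.1.2.1 (add not q1):
                ((q3 iff not q2) iff q1): β-rule — branch into (q3 iff not q2), q1  //  not (q3 iff not q2), not q1.
                  branch 2.1.2.1.1 (add (q3 iff not q2), q1):
                    × closes — contains both q1 and not q1.
                  branch 2.1.2.1.2 (add not (q3 iff not q2), not q1):
                    not (q3 iff not q2): β-rule — branch into q3, not not q2  //  not q3, not q2.
                      branch 2.1.2.1.2.1 (add q3, not not q2):
                        ○ open, literals {q1=false, q2=true, q3=true}.
                      branch 2.1.2.1.2.2 (add not q3, not q2):
                        ○ open, literals {q1=false, q2=false, q3=false}.
              branch 2.1.2.2 (add not q4):
                ((q3 iff not q2) iff q1): β-rule — branch into (q3 iff not q2), q1  //  not (q3 iff not q2), not q1.
                  branch 2.1.2.2.1 (add (q3 iff not q2), q1):
                    (q3 iff not q2): β-rule — branch into q3, not q2  //  not q3, not not q2.
                      branch 2.1.2.2.1.1 (add q3, not q2):
                        ○ open, literals {q1=true, q2=false, q3=true, q4=false}.
                      branch 2.1.2.2.1.2 (add not q3, not not q2):
                        ○ open, literals {q1=true, q2=true, q3=false, q4=false}.
                  branch 2.1.2.2.2 (add not (q3 iff not q2), not q1):
                    not (q3 iff not q2): β-rule — branch into q3, not not q2  //  not q3, not q2.
                      branch 2.1.2.2.2.1 (add q3, not not q2):
                        ○ open, literals {q1=false, q2=true, q3=true, q4=false}.
                      branch 2.1.2.2.2.2 (add not q3, not q2):
                        ○ open, literals {q1=false, q2=false, q3=false, q4=false}.
      branch 2.2 (add q3):
        ((((not q3 implies q1) and q3) and q2) implies ((q3 iff not q2) iff q1)): β-rule — branch into not (((not q3 implies q1) and q3) and q2)  //  ((q3 iff not q2) iff q1).
          branch 2.2.1 (add not (((not q3 implies q1) and q3) and q2)):
            not (((not q3 implies q1) and q3) and q2): β-rule — branch into not ((not q3 implies q1) and q3)  //  not q2.
              branch 2.2.1.1 (add not ((not q3 implies q1) and q3)):
                not ((not q3 implies q1) and q3): β-rule — branch into not (not q3 implies q1)  //  not q3.
                  branch 2.2.1.1.1 (add not (not q3 implies q1)):
                    not (not q3 implies q1): α-rule — add not q3, not q1.
                    × closes — contains both q3 and not q3.
                  branch 2.2.1.1.2 (add not q3):
                    × closes — contains both q3 and not q3.
              branch 2.2.1.2 (add not q2):
                ○ open, literals {q2=false, q3=true}.
          branch 2.2.2 (add ((q3 iff not q2) iff q1)):
            ((q3 iff not q2) iff q1): β-rule — branch into (q3 iff not q2), q1  //  not (q3 iff not q2), not q1.
              branch 2.2.2.1 (add (q3 iff not q2), q1):
                (q3 iff not q2): β-rule — branch into q3, not q2  //  not q3, not not q2.
                  branch 2.2.2.1.1 (add q3, not q2):
                    ○ open, literals {q1=true, q2=false, q3=true}.
                  branch 2.2.2.1.2 (add not q3, not not q2):
                    × closes — contains both q3 and not q3.
              branch 2.2.2.2 (add not (q3 iff not q2), not q1):
                not (q3 iff not q2): β-rule — branch into q3, not not q2  //  not q3, not q2.
                  branch 2.2.2.2.1 (add q3, not not q2):
                    ○ open, literals {q1=false, q2=true, q3=true}.
                  branch 2.2.2.2.2 (add not q3, not q2):
                    × closes — contains both q3 and not q3.
5 branches closed, 16 open.
Each open branch fixes some atoms; the unmentioned ones are free. Counting distinct full assignments: branch {q2=true} (q1, q3, q4) contributes 8 new; branch {q1=false, q3=false} (q2, q4) contributes 2 new; branch {q1=false, q3=false} (q2, q4) contributes 0 new; branch {q1=false, q2=false} (q3, q4) contributes 2 new; branch {q1=false, q3=false, q4=false} (q2) contributes 0 new; branch {q3=false, q4=false} (q1, q2) contributes 1 new; branch {q2=false, q4=false} (q1, q3) contributes 1 new; branch {q1=false, q2=true, q3=true} (q4) contributes 0 new; branch {q1=false, q2=false, q3=false} (q4) contributes 0 new; branch {q1=true, q2=false, q3=true, q4=false} (none free) contributes 0 new; branch {q1=true, q2=true, q3=false, q4=false} (none free) contributes 0 new; branch {q1=false, q2=true, q3=true, q4=false} (none free) contributes 0 new; branch {q1=false, q2=false, q3=false, q4=false} (none free) contributes 0 new; branch {q2=false, q3=true} (q1, q4) contributes 1 new; branch {q1=true, q2=false, q3=true} (q4) contributes 0 new; branch {q1=false, q2=true, q3=true} (q4) contributes 0 new. Total: 15.

15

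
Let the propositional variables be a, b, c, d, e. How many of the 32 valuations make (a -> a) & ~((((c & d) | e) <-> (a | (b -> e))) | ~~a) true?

4

Initial set: {T ((a -> a) & ~((((c & d) | e) <-> (a | (b -> e))) | ~~a))}.
T ((a -> a) & ~((((c & d) | e) <-> (a | (b -> e))) | ~~a)): α-rule — add T (a -> a), T ~((((c & d) | e) <-> (a | (b -> e))) | ~~a).
T ~((((c & d) | e) <-> (a | (b -> e))) | ~~a): α-rule — add F (((c & d) | e) <-> (a | (b -> e))), F ~~a.
F ~~a: drop double negation, giving F a.
T (a -> a): β-rule — branch into F a  //  T a.
  branch 1 (add F a):
    F (((c & d) | e) <-> (a | (b -> e))): β-rule — branch into T ((c & d) | e), F (a | (b -> e))  //  F ((c & d) | e), T (a | (b -> e)).
      branch 1.1 (add T ((c & d) | e), F (a | (b -> e))):
        F (a | (b -> e)): α-rule — add F a, F (b -> e).
        F (b -> e): α-rule — add T b, F e.
        T ((c & d) | e): β-rule — branch into T (c & d)  //  T e.
          branch 1.1.1 (add T (c & d)):
            T (c & d): α-rule — add T c, T d.
            ○ open, literals {a=0, b=1, c=1, d=1, e=0}.
          branch 1.1.2 (add T e):
            × closes — contains both e and ~e.
      branch 1.2 (add F ((c & d) | e), T (a | (b -> e))):
        F ((c & d) | e): α-rule — add F (c & d), F e.
        T (a | (b -> e)): β-rule — branch into T a  //  T (b -> e).
          branch 1.2.1 (add T a):
            × closes — contains both a and ~a.
          branch 1.2.2 (add T (b -> e)):
            F (c & d): β-rule — branch into F c  //  F d.
              branch 1.2.2.1 (add F c):
                T (b -> e): β-rule — branch into F b  //  T e.
                  branch 1.2.2.1.1 (add F b):
                    ○ open, literals {a=0, b=0, c=0, e=0}.
                  branch 1.2.2.1.2 (add T e):
                    × closes — contains both e and ~e.
              branch 1.2.2.2 (add F d):
                T (b -> e): β-rule — branch into F b  //  T e.
                  branch 1.2.2.2.1 (add F b):
                    ○ open, literals {a=0, b=0, d=0, e=0}.
                  branch 1.2.2.2.2 (add T e):
                    × closes — contains both e and ~e.
  branch 2 (add T a):
    × closes — contains both a and ~a.
5 branches closed, 3 open.
Each open branch fixes some atoms; the unmentioned ones are free. Counting distinct full assignments: branch {a=0, b=1, c=1, d=1, e=0} (none free) contributes 1 new; branch {a=0, b=0, c=0, e=0} (d) contributes 2 new; branch {a=0, b=0, d=0, e=0} (c) contributes 1 new. Total: 4.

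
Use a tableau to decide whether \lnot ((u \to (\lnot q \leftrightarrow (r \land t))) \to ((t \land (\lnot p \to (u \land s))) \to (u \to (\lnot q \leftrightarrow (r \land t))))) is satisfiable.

Initial set: {\lnot ((u \to (\lnot q \leftrightarrow (r \land t))) \to ((t \land (\lnot p \to (u \land s))) \to (u \to (\lnot q \leftrightarrow (r \land t)))))}.
\lnot ((u \to (\lnot q \leftrightarrow (r \land t))) \to ((t \land (\lnot p \to (u \land s))) \to (u \to (\lnot q \leftrightarrow (r \land t))))): α-rule — add (u \to (\lnot q \leftrightarrow (r \land t))), \lnot ((t \land (\lnot p \to (u \land s))) \to (u \to (\lnot q \leftrightarrow (r \land t)))).
\lnot ((t \land (\lnot p \to (u \land s))) \to (u \to (\lnot q \leftrightarrow (r \land t)))): α-rule — add (t \land (\lnot p \to (u \land s))), \lnot (u \to (\lnot q \leftrightarrow (r \land t))).
(t \land (\lnot p \to (u \land s))): α-rule — add t, (\lnot p \to (u \land s)).
\lnot (u \to (\lnot q \leftrightarrow (r \land t))): α-rule — add u, \lnot (\lnot q \leftrightarrow (r \land t)).
(u \to (\lnot q \leftrightarrow (r \land t))): β-rule — branch into \lnot u  //  (\lnot q \leftrightarrow (r \land t)).
  branch 1 (add \lnot u):
    × closes — contains both u and \lnot u.
  branch 2 (add (\lnot q \leftrightarrow (r \land t))):
    (\lnot p \to (u \land s)): β-rule — branch into \lnot \lnot p  //  (u \land s).
      branch 2.1 (add \lnot \lnot p):
        \lnot (\lnot q \leftrightarrow (r \land t)): β-rule — branch into \lnot q, \lnot (r \land t)  //  \lnot \lnot q, (r \land t).
          branch 2.1.1 (add \lnot q, \lnot (r \land t)):
            (\lnot q \leftrightarrow (r \land t)): β-rule — branch into \lnot q, (r \land t)  //  \lnot \lnot q, \lnot (r \land t).
              branch 2.1.1.1 (add \lnot q, (r \land t)):
                (r \land t): α-rule — add r, t.
                \lnot (r \land t): β-rule — branch into \lnot r  //  \lnot t.
                  branch 2.1.1.1.1 (add \lnot r):
                    × closes — contains both r and \lnot r.
                  branch 2.1.1.1.2 (add \lnot t):
                    × closes — contains both t and \lnot t.
              branch 2.1.1.2 (add \lnot \lnot q, \lnot (r \land t)):
                × closes — contains both q and \lnot q.
          branch 2.1.2 (add \lnot \lnot q, (r \land t)):
            (r \land t): α-rule — add r, t.
            (\lnot q \leftrightarrow (r \land t)): β-rule — branch into \lnot q, (r \land t)  //  \lnot \lnot q, \lnot (r \land t).
              branch 2.1.2.1 (add \lnot q, (r \land t)):
                × closes — contains both q and \lnot q.
              branch 2.1.2.2 (add \lnot \lnot q, \lnot (r \land t)):
                \lnot (r \land t): β-rule — branch into \lnot r  //  \lnot t.
                  branch 2.1.2.2.1 (add \lnot r):
                    × closes — contains both r and \lnot r.
                  branch 2.1.2.2.2 (add \lnot t):
                    × closes — contains both t and \lnot t.
      branch 2.2 (add (u \land s)):
        (u \land s): α-rule — add u, s.
        \lnot (\lnot q \leftrightarrow (r \land t)): β-rule — branch into \lnot q, \lnot (r \land t)  //  \lnot \lnot q, (r \land t).
          branch 2.2.1 (add \lnot q, \lnot (r \land t)):
            (\lnot q \leftrightarrow (r \land t)): β-rule — branch into \lnot q, (r \land t)  //  \lnot \lnot q, \lnot (r \land t).
              branch 2.2.1.1 (add \lnot q, (r \land t)):
                (r \land t): α-rule — add r, t.
                \lnot (r \land t): β-rule — branch into \lnot r  //  \lnot t.
                  branch 2.2.1.1.1 (add \lnot r):
                    × closes — contains both r and \lnot r.
                  branch 2.2.1.1.2 (add \lnot t):
                    × closes — contains both t and \lnot t.
              branch 2.2.1.2 (add \lnot \lnot q, \lnot (r \land t)):
                × closes — contains both q and \lnot q.
          branch 2.2.2 (add \lnot \lnot q, (r \land t)):
            (r \land t): α-rule — add r, t.
            (\lnot q \leftrightarrow (r \land t)): β-rule — branch into \lnot q, (r \land t)  //  \lnot \lnot q, \lnot (r \land t).
              branch 2.2.2.1 (add \lnot q, (r \land t)):
                × closes — contains both q and \lnot q.
              branch 2.2.2.2 (add \lnot \lnot q, \lnot (r \land t)):
                \lnot (r \land t): β-rule — branch into \lnot r  //  \lnot t.
                  branch 2.2.2.2.1 (add \lnot r):
                    × closes — contains both r and \lnot r.
                  branch 2.2.2.2.2 (add \lnot t):
                    × closes — contains both t and \lnot t.
All 13 branches close.
Every branch closed; the formula is unsatisfiable.

Unsatisfiable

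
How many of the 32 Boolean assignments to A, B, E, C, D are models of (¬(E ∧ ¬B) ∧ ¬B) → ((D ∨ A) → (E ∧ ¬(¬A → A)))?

26

Initial set: {((¬(E ∧ ¬B) ∧ ¬B) → ((D ∨ A) → (E ∧ ¬(¬A → A))))}.
((¬(E ∧ ¬B) ∧ ¬B) → ((D ∨ A) → (E ∧ ¬(¬A → A)))): β-rule — branch into ¬(¬(E ∧ ¬B) ∧ ¬B)  //  ((D ∨ A) → (E ∧ ¬(¬A → A))).
  branch 1 (add ¬(¬(E ∧ ¬B) ∧ ¬B)):
    ¬(¬(E ∧ ¬B) ∧ ¬B): β-rule — branch into ¬¬(E ∧ ¬B)  //  ¬¬B.
      branch 1.1 (add ¬¬(E ∧ ¬B)):
        ¬¬(E ∧ ¬B): α-rule — add E, ¬B.
        ○ open, literals {B=false, E=true}.
      branch 1.2 (add ¬¬B):
        ○ open, literals {B=true}.
  branch 2 (add ((D ∨ A) → (E ∧ ¬(¬A → A)))):
    ((D ∨ A) → (E ∧ ¬(¬A → A))): β-rule — branch into ¬(D ∨ A)  //  (E ∧ ¬(¬A → A)).
      branch 2.1 (add ¬(D ∨ A)):
        ¬(D ∨ A): α-rule — add ¬D, ¬A.
        ○ open, literals {A=false, D=false}.
      branch 2.2 (add (E ∧ ¬(¬A → A))):
        (E ∧ ¬(¬A → A)): α-rule — add E, ¬(¬A → A).
        ¬(¬A → A): α-rule — add ¬A, ¬A.
        ○ open, literals {A=false, E=true}.
0 branches closed, 4 open.
Each open branch fixes some atoms; the unmentioned ones are free. Counting distinct full assignments: branch {B=false, E=true} (A, C, D) contributes 8 new; branch {B=true} (A, E, C, D) contributes 16 new; branch {A=false, D=false} (B, E, C) contributes 2 new; branch {A=false, E=true} (B, C, D) contributes 0 new. Total: 26.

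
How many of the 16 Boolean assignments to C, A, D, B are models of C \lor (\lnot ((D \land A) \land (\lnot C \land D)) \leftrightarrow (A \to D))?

12

Initial set: {(C \lor (\lnot ((D \land A) \land (\lnot C \land D)) \leftrightarrow (A \to D)))}.
(C \lor (\lnot ((D \land A) \land (\lnot C \land D)) \leftrightarrow (A \to D))): β-rule — branch into C  //  (\lnot ((D \land A) \land (\lnot C \land D)) \leftrightarrow (A \to D)).
  branch 1 (add C):
    ○ open, literals {C=T}.
  branch 2 (add (\lnot ((D \land A) \land (\lnot C \land D)) \leftrightarrow (A \to D))):
    (\lnot ((D \land A) \land (\lnot C \land D)) \leftrightarrow (A \to D)): β-rule — branch into \lnot ((D \land A) \land (\lnot C \land D)), (A \to D)  //  \lnot \lnot ((D \land A) \land (\lnot C \land D)), \lnot (A \to D).
      branch 2.1 (add \lnot ((D \land A) \land (\lnot C \land D)), (A \to D)):
        \lnot ((D \land A) \land (\lnot C \land D)): β-rule — branch into \lnot (D \land A)  //  \lnot (\lnot C \land D).
          branch 2.1.1 (add \lnot (D \land A)):
            (A \to D): β-rule — branch into \lnot A  //  D.
              branch 2.1.1.1 (add \lnot A):
                \lnot (D \land A): β-rule — branch into \lnot D  //  \lnot A.
                  branch 2.1.1.1.1 (add \lnot D):
                    ○ open, literals {A=F, D=F}.
                  branch 2.1.1.1.2 (add \lnot A):
                    ○ open, literals {A=F}.
              branch 2.1.1.2 (add D):
                \lnot (D \land A): β-rule — branch into \lnot D  //  \lnot A.
                  branch 2.1.1.2.1 (add \lnot D):
                    × closes — contains both D and \lnot D.
                  branch 2.1.1.2.2 (add \lnot A):
                    ○ open, literals {A=F, D=T}.
          branch 2.1.2 (add \lnot (\lnot C \land D)):
            (A \to D): β-rule — branch into \lnot A  //  D.
              branch 2.1.2.1 (add \lnot A):
                \lnot (\lnot C \land D): β-rule — branch into \lnot \lnot C  //  \lnot D.
                  branch 2.1.2.1.1 (add \lnot \lnot C):
                    ○ open, literals {A=F, C=T}.
                  branch 2.1.2.1.2 (add \lnot D):
                    ○ open, literals {A=F, D=F}.
              branch 2.1.2.2 (add D):
                \lnot (\lnot C \land D): β-rule — branch into \lnot \lnot C  //  \lnot D.
                  branch 2.1.2.2.1 (add \lnot \lnot C):
                    ○ open, literals {C=T, D=T}.
                  branch 2.1.2.2.2 (add \lnot D):
                    × closes — contains both D and \lnot D.
      branch 2.2 (add \lnot \lnot ((D \land A) \land (\lnot C \land D)), \lnot (A \to D)):
        \lnot \lnot ((D \land A) \land (\lnot C \land D)): α-rule — add (D \land A), (\lnot C \land D).
        \lnot (A \to D): α-rule — add A, \lnot D.
        (D \land A): α-rule — add D, A.
        × closes — contains both D and \lnot D.
3 branches closed, 7 open.
Each open branch fixes some atoms; the unmentioned ones are free. Counting distinct full assignments: branch {C=T} (A, D, B) contributes 8 new; branch {A=F, D=F} (C, B) contributes 2 new; branch {A=F} (C, D, B) contributes 2 new; branch {A=F, D=T} (C, B) contributes 0 new; branch {A=F, C=T} (D, B) contributes 0 new; branch {A=F, D=F} (C, B) contributes 0 new; branch {C=T, D=T} (A, B) contributes 0 new. Total: 12.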